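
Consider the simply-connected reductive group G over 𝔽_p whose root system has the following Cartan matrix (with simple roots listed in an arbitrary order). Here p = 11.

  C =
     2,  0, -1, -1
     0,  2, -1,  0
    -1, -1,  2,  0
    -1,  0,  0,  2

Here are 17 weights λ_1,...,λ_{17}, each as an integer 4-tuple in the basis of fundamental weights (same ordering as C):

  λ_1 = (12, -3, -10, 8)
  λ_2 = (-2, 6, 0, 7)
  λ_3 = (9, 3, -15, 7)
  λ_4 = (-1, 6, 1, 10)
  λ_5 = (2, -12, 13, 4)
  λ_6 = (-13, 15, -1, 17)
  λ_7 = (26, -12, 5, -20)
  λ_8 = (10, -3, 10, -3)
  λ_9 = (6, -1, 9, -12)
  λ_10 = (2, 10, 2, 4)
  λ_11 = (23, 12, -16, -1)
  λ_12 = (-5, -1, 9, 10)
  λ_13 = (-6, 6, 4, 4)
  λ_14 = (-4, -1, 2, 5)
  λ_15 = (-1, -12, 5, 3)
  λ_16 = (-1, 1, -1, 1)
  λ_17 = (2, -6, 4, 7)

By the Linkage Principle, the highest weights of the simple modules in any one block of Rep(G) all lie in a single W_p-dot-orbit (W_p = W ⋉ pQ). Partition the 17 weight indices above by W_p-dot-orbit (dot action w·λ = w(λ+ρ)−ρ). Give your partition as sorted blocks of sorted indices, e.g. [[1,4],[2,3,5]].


C ↔ A_4 under row/col permutation; |W(A_4)| = 120.

Folding the 17 weights λ_j+ρ into Ā_11 (reps in the given 4-coord order):

  1: (0, 2, 0, 2) · 2: (1, 3, 0, 3) · 3: (1, 3, 0, 3) · 4: (0, 2, 0, 2) · 5: (3, 0, 0, 3) · 6: (4, 6, 0, 1) · 7: (3, 0, 0, 3) · 8: (0, 2, 0, 2) · 9: (4, 6, 0, 1) · 10: (3, 0, 0, 3) · 11: (0, 2, 0, 2) · 12: (4, 6, 0, 1) · 13: (4, 6, 0, 1) · 14: (3, 0, 0, 3) · 15: (4, 6, 0, 1) · 16: (0, 2, 0, 2) · 17: (3, 0, 0, 3)

4 distinct reps among the 17 weights ⇒ 4 W_11-linkage classes:

[[1, 4, 8, 11, 16], [2, 3], [5, 7, 10, 14, 17], [6, 9, 12, 13, 15]]


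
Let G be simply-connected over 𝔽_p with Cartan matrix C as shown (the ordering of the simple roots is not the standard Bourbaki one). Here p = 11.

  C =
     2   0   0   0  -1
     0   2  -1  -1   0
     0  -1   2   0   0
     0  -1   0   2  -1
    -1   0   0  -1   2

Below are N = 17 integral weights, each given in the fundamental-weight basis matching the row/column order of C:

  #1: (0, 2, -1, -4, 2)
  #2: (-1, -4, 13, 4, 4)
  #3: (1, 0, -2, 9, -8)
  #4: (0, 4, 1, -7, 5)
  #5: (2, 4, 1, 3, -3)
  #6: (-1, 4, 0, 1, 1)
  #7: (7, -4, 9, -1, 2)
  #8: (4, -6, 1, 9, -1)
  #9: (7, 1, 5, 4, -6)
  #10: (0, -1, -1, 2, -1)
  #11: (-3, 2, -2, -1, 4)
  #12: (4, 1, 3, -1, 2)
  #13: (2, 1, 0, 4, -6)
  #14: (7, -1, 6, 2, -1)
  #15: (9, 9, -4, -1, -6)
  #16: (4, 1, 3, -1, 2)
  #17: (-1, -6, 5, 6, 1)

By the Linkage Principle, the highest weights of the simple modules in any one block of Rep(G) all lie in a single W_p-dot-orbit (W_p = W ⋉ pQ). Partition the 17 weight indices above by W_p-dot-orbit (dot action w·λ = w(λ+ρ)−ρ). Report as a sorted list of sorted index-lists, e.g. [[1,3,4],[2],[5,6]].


Root system A_5: the 5×5 matrix C matches after relabeling.

Folding the 17 weights λ_j+ρ into Ā_11 (reps in the given 5-coord order):

  1: (1, 0, 0, 3, 0) · 2: (5, 0, 1, 3, 2) · 3: (5, 0, 1, 3, 2) · 4: (1, 1, 1, 5, 0) · 5: (0, 5, 1, 2, 2) · 6: (0, 5, 1, 2, 2) · 7: (1, 0, 0, 3, 0) · 8: (1, 1, 1, 5, 0) · 9: (2, 2, 1, 0, 3) · 10: (1, 0, 0, 3, 0) · 11: (2, 2, 1, 0, 3) · 12: (2, 2, 1, 0, 3) · 13: (2, 2, 1, 0, 3) · 14: (1, 0, 0, 3, 0) · 15: (1, 1, 1, 5, 0) · 16: (2, 2, 1, 0, 3) · 17: (0, 5, 1, 2, 2)

Grouping the 17 weights by Ā_11-representative: 5 linkage classes.

[[1, 7, 10, 14], [2, 3], [4, 8, 15], [5, 6, 17], [9, 11, 12, 13, 16]]


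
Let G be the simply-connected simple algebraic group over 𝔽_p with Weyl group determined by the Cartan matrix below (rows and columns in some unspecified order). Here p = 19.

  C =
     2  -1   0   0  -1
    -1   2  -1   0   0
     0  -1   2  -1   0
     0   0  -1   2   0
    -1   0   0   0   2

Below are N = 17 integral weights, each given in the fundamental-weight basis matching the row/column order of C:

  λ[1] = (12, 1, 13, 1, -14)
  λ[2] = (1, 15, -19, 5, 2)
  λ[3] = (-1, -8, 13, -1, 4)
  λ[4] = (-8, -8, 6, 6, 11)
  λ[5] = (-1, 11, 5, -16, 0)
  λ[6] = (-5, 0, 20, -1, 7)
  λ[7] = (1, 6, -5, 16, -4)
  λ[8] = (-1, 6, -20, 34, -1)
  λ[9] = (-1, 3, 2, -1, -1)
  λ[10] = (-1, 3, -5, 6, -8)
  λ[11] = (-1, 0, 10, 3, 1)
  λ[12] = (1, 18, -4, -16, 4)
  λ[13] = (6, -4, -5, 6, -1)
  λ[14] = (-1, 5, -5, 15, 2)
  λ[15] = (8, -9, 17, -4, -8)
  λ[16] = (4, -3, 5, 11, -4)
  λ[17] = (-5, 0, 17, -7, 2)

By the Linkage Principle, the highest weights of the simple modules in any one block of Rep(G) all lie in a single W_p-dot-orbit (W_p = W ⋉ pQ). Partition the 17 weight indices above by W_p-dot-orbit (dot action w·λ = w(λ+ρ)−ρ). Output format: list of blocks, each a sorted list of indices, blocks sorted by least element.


C ↔ A_5 under row/col permutation; |W(A_5)| = 720.

Each λ_j+ρ reduced to Ā_19; 5-tuples below use C's row order:

  1: (0, 2, 4, 10, 1) · 2: (0, 2, 4, 10, 1) · 3: (5, 0, 7, 0, 2) · 4: (5, 0, 7, 0, 2) · 5: (0, 3, 9, 6, 1) · 6: (0, 1, 11, 4, 2) · 7: (0, 2, 4, 10, 1) · 8: (0, 4, 3, 0, 0) · 9: (0, 4, 3, 0, 0) · 10: (0, 4, 3, 0, 0) · 11: (0, 1, 11, 4, 2) · 12: (0, 1, 11, 4, 2) · 13: (0, 4, 3, 0, 0) · 14: (0, 2, 4, 10, 1) · 15: (6, 2, 7, 3, 1) · 16: (0, 2, 4, 10, 1) · 17: (0, 3, 9, 6, 1)

The 17 indices split into 6 linkage classes (same alcove rep ⇔ same W_19-dot-orbit):

[[1, 2, 7, 14, 16], [3, 4], [5, 17], [6, 11, 12], [8, 9, 10, 13], [15]]


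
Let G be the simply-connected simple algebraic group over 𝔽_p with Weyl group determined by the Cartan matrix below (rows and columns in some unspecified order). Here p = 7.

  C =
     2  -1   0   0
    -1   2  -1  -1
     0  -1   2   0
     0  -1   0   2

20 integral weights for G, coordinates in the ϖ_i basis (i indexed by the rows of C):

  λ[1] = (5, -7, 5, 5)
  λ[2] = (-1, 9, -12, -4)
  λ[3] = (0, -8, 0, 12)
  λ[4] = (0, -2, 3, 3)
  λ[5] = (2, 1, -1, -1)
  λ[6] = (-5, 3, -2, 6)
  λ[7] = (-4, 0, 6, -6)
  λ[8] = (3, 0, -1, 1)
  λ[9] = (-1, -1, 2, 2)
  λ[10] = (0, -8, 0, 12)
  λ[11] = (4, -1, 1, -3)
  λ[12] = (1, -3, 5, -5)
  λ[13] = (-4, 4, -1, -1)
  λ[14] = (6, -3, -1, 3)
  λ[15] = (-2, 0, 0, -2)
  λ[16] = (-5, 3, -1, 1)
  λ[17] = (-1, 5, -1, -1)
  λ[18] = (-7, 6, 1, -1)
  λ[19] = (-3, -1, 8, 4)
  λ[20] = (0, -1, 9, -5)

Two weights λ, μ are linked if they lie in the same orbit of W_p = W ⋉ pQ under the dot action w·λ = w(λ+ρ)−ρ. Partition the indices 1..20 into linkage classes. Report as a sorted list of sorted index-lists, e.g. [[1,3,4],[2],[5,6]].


Root system D_4: the 4×4 matrix C matches after relabeling.

Alcove-folded reps (p=7, 20 weights, presented ϖ-order):

  [1] (0, 1, 0, 0) · [2] (0, 0, 3, 3) · [3] (0, 1, 0, 0) · [4] (0, 0, 3, 3) · [5] (3, 2, 0, 0) · [6] (0, 0, 3, 3) · [7] (4, 0, 0, 2) · [8] (4, 0, 0, 2) · [9] (0, 0, 3, 3) · [10] (0, 1, 0, 0) · [11] (3, 2, 0, 0) · [12] (4, 0, 0, 2) · [13] (3, 2, 0, 0) · [14] (3, 2, 0, 0) · [15] (0, 1, 0, 0) · [16] (4, 0, 0, 2) · [17] (0, 1, 0, 0) · [18] (4, 0, 0, 2) · [19] (3, 2, 0, 0) · [20] (0, 0, 3, 3)

Partition of {1..20} into 4 W_7-dot-orbits:

[[1, 3, 10, 15, 17], [2, 4, 6, 9, 20], [5, 11, 13, 14, 19], [7, 8, 12, 16, 18]]


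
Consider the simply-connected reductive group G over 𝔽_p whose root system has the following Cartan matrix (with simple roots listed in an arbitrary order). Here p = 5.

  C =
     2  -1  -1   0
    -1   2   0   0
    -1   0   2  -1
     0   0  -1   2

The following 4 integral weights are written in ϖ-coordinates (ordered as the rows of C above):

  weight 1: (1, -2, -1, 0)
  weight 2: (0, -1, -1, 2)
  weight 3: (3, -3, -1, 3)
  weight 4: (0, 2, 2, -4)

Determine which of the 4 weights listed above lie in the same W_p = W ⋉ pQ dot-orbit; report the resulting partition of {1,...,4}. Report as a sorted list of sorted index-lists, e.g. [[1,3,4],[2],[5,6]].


C ↔ A_4 under row/col permutation; |W(A_4)| = 120.

Each λ_j+ρ reduced to Ā_5; 4-tuples below use C's row order:

  [1] (1, 1, 0, 1) · [2] (1, 0, 0, 3) · [3] (1, 1, 0, 1) · [4] (1, 1, 0, 1)

These 4 weights hit 2 W_5-dot-orbits; sizes (3, 1):

[[1, 3, 4], [2]]


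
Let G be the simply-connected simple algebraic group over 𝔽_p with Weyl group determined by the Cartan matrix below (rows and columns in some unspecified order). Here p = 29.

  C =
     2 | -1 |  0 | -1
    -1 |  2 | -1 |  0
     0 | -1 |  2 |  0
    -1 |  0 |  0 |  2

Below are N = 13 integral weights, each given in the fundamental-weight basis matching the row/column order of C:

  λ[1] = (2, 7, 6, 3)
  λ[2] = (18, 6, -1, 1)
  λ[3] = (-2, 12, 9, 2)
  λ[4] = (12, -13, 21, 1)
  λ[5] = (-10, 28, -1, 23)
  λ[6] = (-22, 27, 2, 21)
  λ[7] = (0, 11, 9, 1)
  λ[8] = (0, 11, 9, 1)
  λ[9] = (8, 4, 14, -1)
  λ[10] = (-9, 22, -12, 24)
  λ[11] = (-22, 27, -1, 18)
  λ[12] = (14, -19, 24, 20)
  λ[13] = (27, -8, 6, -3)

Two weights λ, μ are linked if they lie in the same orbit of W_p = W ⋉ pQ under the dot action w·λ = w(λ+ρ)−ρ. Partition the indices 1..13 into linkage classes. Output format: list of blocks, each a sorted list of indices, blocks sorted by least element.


Cartan matrix: type A_4 (|W|=120); un-permuting the 4 rows.

Each λ_j+ρ reduced to Ā_29; 4-tuples below use C's row order:

  [1] (3, 8, 7, 4)
  [2] (19, 7, 0, 2)
  [3] (1, 12, 10, 2)
  [4] (1, 12, 10, 2)
  [5] (9, 5, 15, 0)
  [6] (19, 7, 0, 2)
  [7] (1, 12, 10, 2)
  [8] (1, 12, 10, 2)
  [9] (9, 5, 15, 0)
  [10] (8, 4, 0, 6)
  [11] (19, 7, 0, 2)
  [12] (3, 8, 7, 4)
  [13] (19, 7, 0, 2)

These 13 weights hit 5 W_29-dot-orbits; sizes (2, 4, 4, 2, 1):

[[1, 12], [2, 6, 11, 13], [3, 4, 7, 8], [5, 9], [10]]


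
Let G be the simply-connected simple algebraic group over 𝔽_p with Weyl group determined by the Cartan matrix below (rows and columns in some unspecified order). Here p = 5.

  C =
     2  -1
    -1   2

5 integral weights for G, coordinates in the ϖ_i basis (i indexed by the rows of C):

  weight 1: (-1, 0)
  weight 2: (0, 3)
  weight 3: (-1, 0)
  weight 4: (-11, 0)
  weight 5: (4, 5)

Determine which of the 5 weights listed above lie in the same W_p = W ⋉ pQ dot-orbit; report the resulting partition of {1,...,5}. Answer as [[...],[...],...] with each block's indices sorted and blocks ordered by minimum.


Cartan matrix: type A_2 (|W|=6); un-permuting the 2 rows.

W_5-reps of the 5 weights in Ā_5 (same 2-coord order as C):

  1: (0, 1);  2: (1, 4);  3: (0, 1);  4: (4, 0);  5: (0, 1)

3 distinct reps among the 5 weights ⇒ 3 W_5-linkage classes:

[[1, 3, 5], [2], [4]]


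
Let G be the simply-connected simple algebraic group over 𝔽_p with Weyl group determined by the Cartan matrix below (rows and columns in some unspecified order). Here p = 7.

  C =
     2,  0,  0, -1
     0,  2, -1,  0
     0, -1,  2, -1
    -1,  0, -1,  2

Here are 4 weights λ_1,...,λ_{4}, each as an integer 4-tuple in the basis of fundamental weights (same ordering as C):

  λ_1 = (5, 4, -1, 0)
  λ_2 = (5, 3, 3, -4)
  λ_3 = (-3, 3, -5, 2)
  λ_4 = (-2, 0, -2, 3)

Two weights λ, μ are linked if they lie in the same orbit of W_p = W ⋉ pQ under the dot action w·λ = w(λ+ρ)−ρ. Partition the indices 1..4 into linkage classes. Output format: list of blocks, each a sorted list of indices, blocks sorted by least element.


Cartan matrix: type A_4 (|W|=120); un-permuting the 4 rows.

W_7-reps of the 4 weights in Ā_7 (same 4-coord order as C):

  1: (1, 0, 0, 1);  2: (1, 0, 1, 2);  3: (1, 0, 1, 2);  4: (1, 0, 1, 2)

Partition of {1..4} into 2 W_7-dot-orbits:

[[1], [2, 3, 4]]


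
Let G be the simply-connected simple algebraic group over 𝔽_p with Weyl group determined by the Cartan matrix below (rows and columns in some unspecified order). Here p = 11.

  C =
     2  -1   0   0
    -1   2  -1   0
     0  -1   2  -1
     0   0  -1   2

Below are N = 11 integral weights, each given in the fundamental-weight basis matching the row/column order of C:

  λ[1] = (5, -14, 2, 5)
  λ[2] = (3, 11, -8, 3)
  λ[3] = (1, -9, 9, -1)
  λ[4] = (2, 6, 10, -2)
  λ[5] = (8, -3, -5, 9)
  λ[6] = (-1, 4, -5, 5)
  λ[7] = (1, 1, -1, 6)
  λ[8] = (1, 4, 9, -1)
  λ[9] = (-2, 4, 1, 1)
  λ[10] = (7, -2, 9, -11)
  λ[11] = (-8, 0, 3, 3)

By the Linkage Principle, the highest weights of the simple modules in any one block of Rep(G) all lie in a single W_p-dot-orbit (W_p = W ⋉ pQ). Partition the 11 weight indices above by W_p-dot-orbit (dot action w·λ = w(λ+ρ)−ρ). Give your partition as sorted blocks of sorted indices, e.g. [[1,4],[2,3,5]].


Root system A_4: the 4×4 matrix C matches after relabeling.

Each λ_j+ρ reduced to Ā_11; 4-tuples below use C's row order:

    [1] (1, 4, 2, 2)
    [2] (1, 4, 2, 2)
    [3] (6, 2, 2, 0)
    [4] (1, 0, 1, 3)
    [5] (1, 4, 2, 2)
    [6] (0, 1, 4, 2)
    [7] (2, 2, 0, 7)
    [8] (0, 1, 4, 2)
    [9] (1, 4, 2, 2)
    [10] (1, 0, 1, 3)
    [11] (1, 4, 2, 2)

These 11 weights hit 5 W_11-dot-orbits; sizes (5, 1, 2, 2, 1):

[[1, 2, 5, 9, 11], [3], [4, 10], [6, 8], [7]]


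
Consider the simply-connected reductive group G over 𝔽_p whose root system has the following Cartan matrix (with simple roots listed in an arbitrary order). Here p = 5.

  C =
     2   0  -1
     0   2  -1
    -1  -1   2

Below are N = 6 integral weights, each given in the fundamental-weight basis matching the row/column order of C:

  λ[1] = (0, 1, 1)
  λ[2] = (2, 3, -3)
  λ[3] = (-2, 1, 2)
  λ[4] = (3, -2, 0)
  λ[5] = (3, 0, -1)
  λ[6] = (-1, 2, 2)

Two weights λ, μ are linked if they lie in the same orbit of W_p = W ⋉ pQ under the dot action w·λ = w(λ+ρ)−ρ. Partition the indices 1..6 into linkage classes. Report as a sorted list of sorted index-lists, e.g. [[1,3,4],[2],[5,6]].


Dynkin diagram of C (from the 4 off-diagonal −1 entries): A_3.

Ā_5 reps of the 6 weights (A_3, coords as presented):

  λ_1+ρ ↦ (1, 2, 2);  λ_2+ρ ↦ (1, 2, 2);  λ_3+ρ ↦ (1, 2, 2);  λ_4+ρ ↦ (4, 1, 0);  λ_5+ρ ↦ (4, 1, 0);  λ_6+ρ ↦ (1, 2, 2)

2 distinct reps among the 6 weights ⇒ 2 W_5-linkage classes:

[[1, 2, 3, 6], [4, 5]]


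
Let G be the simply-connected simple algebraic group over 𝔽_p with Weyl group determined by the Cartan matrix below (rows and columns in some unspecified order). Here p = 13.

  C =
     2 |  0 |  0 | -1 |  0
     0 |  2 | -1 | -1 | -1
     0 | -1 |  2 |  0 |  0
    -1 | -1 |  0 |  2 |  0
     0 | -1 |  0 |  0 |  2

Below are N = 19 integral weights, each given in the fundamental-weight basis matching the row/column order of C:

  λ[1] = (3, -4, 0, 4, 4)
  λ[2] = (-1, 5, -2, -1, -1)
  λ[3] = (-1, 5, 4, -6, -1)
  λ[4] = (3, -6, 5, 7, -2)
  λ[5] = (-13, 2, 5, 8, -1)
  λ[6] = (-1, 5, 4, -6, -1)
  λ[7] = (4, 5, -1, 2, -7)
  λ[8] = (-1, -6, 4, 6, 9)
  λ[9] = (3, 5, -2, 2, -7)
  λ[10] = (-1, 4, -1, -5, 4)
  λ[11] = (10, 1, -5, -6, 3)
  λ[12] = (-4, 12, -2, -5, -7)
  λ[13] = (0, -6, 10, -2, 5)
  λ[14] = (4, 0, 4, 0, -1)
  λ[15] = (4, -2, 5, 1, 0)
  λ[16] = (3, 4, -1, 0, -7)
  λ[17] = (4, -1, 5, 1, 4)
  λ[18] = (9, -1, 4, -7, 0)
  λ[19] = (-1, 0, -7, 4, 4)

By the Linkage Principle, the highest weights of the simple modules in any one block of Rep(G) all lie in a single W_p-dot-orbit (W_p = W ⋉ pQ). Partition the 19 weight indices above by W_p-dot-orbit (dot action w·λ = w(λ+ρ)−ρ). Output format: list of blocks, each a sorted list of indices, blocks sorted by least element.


Cartan matrix: type D_5 (|W|=1920); un-permuting the 5 rows.

Folding the 19 weights λ_j+ρ into Ā_13 (reps in the given 5-coord order):

  [1] (4, 1, 2, 1, 2);  [2] (0, 5, 1, 0, 0);  [3] (5, 1, 5, 0, 0);  [4] (4, 1, 0, 0, 5);  [5] (4, 0, 1, 0, 5);  [6] (5, 1, 5, 0, 0);  [7] (4, 0, 1, 0, 5);  [8] (4, 1, 0, 0, 5);  [9] (4, 1, 0, 0, 5);  [10] (4, 1, 0, 0, 5);  [11] (4, 1, 2, 1, 2);  [12] (4, 1, 0, 0, 5);  [13] (5, 1, 5, 0, 0);  [14] (5, 1, 5, 0, 0);  [15] (5, 1, 5, 0, 0);  [16] (4, 0, 1, 0, 5);  [17] (0, 5, 1, 0, 0);  [18] (4, 0, 1, 0, 5);  [19] (0, 5, 1, 0, 0)

The 19 indices split into 5 linkage classes (same alcove rep ⇔ same W_13-dot-orbit):

[[1, 11], [2, 17, 19], [3, 6, 13, 14, 15], [4, 8, 9, 10, 12], [5, 7, 16, 18]]


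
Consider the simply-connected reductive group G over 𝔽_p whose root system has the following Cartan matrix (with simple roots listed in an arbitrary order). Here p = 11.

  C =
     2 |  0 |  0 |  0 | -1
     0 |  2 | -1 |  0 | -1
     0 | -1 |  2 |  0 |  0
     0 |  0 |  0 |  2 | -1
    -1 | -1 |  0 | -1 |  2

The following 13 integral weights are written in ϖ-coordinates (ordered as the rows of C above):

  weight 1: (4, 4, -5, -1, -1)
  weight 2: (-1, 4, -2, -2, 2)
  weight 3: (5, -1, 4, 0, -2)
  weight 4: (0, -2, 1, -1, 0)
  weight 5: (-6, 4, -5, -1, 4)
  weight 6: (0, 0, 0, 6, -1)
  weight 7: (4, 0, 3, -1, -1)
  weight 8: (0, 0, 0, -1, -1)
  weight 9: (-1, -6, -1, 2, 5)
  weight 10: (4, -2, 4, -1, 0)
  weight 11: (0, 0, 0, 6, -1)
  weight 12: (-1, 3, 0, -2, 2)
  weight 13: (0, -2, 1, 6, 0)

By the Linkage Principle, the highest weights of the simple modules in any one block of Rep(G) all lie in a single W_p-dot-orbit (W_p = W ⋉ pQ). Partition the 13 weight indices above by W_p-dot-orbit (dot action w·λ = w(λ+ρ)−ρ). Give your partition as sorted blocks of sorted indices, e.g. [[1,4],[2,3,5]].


Type D_5, rank 5, |W|=1920; reorder rows/cols to standard.

Alcove-folded reps (p=11, 13 weights, presented ϖ-order):

  λ_1+ρ ↦ (5, 1, 4, 0, 0)
  λ_2+ρ ↦ (0, 1, 1, 1, 2)
  λ_3+ρ ↦ (5, 1, 4, 0, 0)
  λ_4+ρ ↦ (1, 1, 1, 0, 0)
  λ_5+ρ ↦ (5, 1, 4, 0, 0)
  λ_6+ρ ↦ (1, 1, 1, 7, 0)
  λ_7+ρ ↦ (5, 1, 4, 0, 0)
  λ_8+ρ ↦ (1, 1, 1, 0, 0)
  λ_9+ρ ↦ (0, 0, 5, 3, 1)
  λ_10+ρ ↦ (5, 1, 4, 0, 0)
  λ_11+ρ ↦ (1, 1, 1, 7, 0)
  λ_12+ρ ↦ (0, 1, 1, 1, 2)
  λ_13+ρ ↦ (1, 1, 1, 7, 0)

These 13 weights hit 5 W_11-dot-orbits; sizes (5, 2, 2, 3, 1):

[[1, 3, 5, 7, 10], [2, 12], [4, 8], [6, 11, 13], [9]]


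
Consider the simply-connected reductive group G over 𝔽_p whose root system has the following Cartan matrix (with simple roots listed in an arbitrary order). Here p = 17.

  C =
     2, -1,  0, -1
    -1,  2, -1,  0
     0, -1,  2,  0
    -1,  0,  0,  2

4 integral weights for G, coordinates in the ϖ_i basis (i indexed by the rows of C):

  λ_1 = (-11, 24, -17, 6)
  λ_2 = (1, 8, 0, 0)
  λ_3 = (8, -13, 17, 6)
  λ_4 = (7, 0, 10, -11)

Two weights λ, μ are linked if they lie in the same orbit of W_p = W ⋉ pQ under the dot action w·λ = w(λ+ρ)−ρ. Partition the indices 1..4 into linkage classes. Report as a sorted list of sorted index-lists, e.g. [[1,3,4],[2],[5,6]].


Dynkin diagram of C (from the 6 off-diagonal −1 entries): A_4.

Alcove-folded reps (p=17, 4 weights, presented ϖ-order):

  1: (1, 1, 7, 5);  2: (2, 9, 1, 1);  3: (2, 9, 1, 1);  4: (1, 1, 7, 5)

The 4 indices split into 2 linkage classes (same alcove rep ⇔ same W_17-dot-orbit):

[[1, 4], [2, 3]]


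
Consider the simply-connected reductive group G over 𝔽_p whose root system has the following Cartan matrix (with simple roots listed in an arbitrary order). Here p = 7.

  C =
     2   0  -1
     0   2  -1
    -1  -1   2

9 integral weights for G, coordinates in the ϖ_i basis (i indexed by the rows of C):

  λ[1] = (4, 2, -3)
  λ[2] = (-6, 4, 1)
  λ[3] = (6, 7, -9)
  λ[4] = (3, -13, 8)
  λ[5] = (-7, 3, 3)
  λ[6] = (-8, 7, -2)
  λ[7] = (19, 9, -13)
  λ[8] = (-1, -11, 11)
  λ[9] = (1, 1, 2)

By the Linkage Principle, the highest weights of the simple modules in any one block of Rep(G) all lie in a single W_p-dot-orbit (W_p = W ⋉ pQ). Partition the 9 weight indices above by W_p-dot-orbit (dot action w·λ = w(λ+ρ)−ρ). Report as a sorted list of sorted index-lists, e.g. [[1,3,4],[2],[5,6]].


A_3 Cartan matrix, 3 simple roots permuted; ρ=(1,1,1).

Ā_7 reps of the 9 weights (A_3, coords as presented):

    λ_1+ρ ↦ (3, 1, 2)
    λ_2+ρ ↦ (2, 2, 3)
    λ_3+ρ ↦ (0, 1, 6)
    λ_4+ρ ↦ (3, 1, 2)
    λ_5+ρ ↦ (3, 1, 2)
    λ_6+ρ ↦ (0, 1, 6)
    λ_7+ρ ↦ (3, 1, 2)
    λ_8+ρ ↦ (2, 2, 3)
    λ_9+ρ ↦ (2, 2, 3)

Partition of {1..9} into 3 W_7-dot-orbits:

[[1, 4, 5, 7], [2, 8, 9], [3, 6]]


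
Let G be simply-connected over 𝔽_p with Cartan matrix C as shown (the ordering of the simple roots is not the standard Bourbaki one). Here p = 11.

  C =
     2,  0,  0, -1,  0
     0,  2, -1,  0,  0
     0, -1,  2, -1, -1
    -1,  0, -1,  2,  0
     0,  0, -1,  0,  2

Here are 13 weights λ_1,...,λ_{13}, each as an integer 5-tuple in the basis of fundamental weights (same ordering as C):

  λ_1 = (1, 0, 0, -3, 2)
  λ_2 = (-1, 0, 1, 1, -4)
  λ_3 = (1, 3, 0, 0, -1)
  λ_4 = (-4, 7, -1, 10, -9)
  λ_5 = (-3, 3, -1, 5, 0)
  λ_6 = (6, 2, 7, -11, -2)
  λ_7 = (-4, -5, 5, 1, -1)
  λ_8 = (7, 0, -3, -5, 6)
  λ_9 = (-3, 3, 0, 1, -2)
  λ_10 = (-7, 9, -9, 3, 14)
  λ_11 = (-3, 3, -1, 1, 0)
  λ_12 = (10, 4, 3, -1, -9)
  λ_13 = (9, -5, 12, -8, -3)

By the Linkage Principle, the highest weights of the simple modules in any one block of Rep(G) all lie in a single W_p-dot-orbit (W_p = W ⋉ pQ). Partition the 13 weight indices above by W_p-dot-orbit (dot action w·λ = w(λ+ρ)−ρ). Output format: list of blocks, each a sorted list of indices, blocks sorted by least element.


Type D_5, rank 5, |W|=1920; reorder rows/cols to standard.

Each λ_j+ρ reduced to Ā_11; 5-tuples below use C's row order:

    λ_1+ρ ↦ (0, 0, 1, 1, 2)
    λ_2+ρ ↦ (0, 0, 1, 1, 2)
    λ_3+ρ ↦ (2, 4, 1, 1, 0)
    λ_4+ρ ↦ (5, 0, 0, 3, 0)
    λ_5+ρ ↦ (2, 4, 0, 0, 1)
    λ_6+ρ ↦ (3, 0, 1, 0, 2)
    λ_7+ρ ↦ (2, 4, 1, 1, 0)
    λ_8+ρ ↦ (2, 4, 1, 1, 0)
    λ_9+ρ ↦ (2, 4, 0, 0, 1)
    λ_10+ρ ↦ (2, 4, 0, 0, 1)
    λ_11+ρ ↦ (2, 4, 0, 0, 1)
    λ_12+ρ ↦ (2, 4, 0, 0, 1)
    λ_13+ρ ↦ (0, 0, 1, 1, 2)

Linkage partition of the 13 weights (5 classes, p=11):

[[1, 2, 13], [3, 7, 8], [4], [5, 9, 10, 11, 12], [6]]


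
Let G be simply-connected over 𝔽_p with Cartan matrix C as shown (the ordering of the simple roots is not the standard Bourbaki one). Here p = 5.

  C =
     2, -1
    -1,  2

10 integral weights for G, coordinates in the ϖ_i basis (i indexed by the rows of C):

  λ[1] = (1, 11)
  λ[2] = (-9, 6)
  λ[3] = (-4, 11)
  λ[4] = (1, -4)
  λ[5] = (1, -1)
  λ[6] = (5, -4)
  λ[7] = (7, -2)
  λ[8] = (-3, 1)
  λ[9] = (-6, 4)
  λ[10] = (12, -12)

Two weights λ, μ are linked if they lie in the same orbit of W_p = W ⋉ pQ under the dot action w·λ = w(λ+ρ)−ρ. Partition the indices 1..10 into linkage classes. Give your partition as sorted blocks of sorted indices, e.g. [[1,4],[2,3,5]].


C ↔ A_2 under row/col permutation; |W(A_2)| = 6.

λ_j+ρ reflected into Ā_5 (⟨·,θ^∨⟩≤5); 2-tuples as given:

  1: (1, 2)
  2: (2, 2)
  3: (2, 2)
  4: (1, 2)
  5: (2, 0)
  6: (2, 2)
  7: (2, 2)
  8: (2, 0)
  9: (5, 0)
  10: (2, 2)

Linkage partition of the 10 weights (4 classes, p=5):

[[1, 4], [2, 3, 6, 7, 10], [5, 8], [9]]


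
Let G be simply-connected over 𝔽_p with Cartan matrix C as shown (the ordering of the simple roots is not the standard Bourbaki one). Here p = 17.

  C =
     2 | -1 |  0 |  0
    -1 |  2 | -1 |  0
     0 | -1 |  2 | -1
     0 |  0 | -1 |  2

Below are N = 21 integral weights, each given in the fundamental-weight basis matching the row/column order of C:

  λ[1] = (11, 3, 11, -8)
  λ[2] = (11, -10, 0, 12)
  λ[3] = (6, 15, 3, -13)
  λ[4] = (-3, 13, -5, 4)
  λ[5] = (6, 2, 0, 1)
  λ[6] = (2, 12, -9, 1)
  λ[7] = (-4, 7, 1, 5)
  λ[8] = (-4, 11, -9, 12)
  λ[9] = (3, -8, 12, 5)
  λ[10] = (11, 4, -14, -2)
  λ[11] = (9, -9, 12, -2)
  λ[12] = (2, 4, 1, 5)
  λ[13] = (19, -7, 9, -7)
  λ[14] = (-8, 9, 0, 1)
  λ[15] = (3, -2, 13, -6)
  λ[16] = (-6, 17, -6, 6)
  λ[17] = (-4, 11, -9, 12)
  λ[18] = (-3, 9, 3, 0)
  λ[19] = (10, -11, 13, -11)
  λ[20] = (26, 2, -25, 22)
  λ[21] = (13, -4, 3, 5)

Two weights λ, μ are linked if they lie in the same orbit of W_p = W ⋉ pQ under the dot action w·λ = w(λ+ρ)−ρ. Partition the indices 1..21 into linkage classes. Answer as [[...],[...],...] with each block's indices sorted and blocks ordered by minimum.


Root system A_4: the 4×4 matrix C matches after relabeling.

W_17-reps of the 21 weights in Ā_17 (same 4-coord order as C):

    [1] (1, 4, 1, 4)
    [2] (3, 1, 8, 5)
    [3] (3, 5, 2, 6)
    [4] (2, 8, 4, 1)
    [5] (7, 3, 1, 2)
    [6] (3, 5, 2, 6)
    [7] (3, 5, 2, 6)
    [8] (3, 1, 8, 5)
    [9] (1, 4, 6, 4)
    [10] (3, 1, 8, 5)
    [11] (2, 8, 4, 1)
    [12] (3, 5, 2, 6)
    [13] (7, 3, 1, 2)
    [14] (7, 3, 1, 2)
    [15] (3, 1, 8, 5)
    [16] (2, 8, 4, 1)
    [17] (3, 1, 8, 5)
    [18] (2, 8, 4, 1)
    [19] (1, 4, 6, 4)
    [20] (1, 4, 6, 4)
    [21] (7, 3, 1, 2)

Partition of {1..21} into 6 W_17-dot-orbits:

[[1], [2, 8, 10, 15, 17], [3, 6, 7, 12], [4, 11, 16, 18], [5, 13, 14, 21], [9, 19, 20]]


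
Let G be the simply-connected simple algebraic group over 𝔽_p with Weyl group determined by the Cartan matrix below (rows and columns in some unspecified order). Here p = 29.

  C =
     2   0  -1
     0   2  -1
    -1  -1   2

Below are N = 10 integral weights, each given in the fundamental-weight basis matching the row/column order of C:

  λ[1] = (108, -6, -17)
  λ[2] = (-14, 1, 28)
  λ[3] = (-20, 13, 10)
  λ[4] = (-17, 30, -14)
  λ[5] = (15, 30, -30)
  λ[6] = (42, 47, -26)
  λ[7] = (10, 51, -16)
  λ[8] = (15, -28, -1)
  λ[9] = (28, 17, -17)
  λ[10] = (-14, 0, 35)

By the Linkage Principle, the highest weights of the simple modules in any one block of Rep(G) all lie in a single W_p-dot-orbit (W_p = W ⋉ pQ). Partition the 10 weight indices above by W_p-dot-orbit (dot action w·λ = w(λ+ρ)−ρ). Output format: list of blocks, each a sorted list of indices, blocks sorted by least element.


Root system A_3: the 3×3 matrix C matches after relabeling.

λ_j+ρ reflected into Ā_29 (⟨·,θ^∨⟩≤29); 3-tuples as given:

  λ_1 → (5, 7, 16) · λ_2 → (11, 0, 16) · λ_3 → (11, 6, 8) · λ_4 → (11, 0, 16) · λ_5 → (11, 0, 16) · λ_6 → (11, 6, 8) · λ_7 → (11, 6, 8) · λ_8 → (11, 0, 16) · λ_9 → (11, 0, 16) · λ_10 → (5, 7, 16)

The 10 indices split into 3 linkage classes (same alcove rep ⇔ same W_29-dot-orbit):

[[1, 10], [2, 4, 5, 8, 9], [3, 6, 7]]


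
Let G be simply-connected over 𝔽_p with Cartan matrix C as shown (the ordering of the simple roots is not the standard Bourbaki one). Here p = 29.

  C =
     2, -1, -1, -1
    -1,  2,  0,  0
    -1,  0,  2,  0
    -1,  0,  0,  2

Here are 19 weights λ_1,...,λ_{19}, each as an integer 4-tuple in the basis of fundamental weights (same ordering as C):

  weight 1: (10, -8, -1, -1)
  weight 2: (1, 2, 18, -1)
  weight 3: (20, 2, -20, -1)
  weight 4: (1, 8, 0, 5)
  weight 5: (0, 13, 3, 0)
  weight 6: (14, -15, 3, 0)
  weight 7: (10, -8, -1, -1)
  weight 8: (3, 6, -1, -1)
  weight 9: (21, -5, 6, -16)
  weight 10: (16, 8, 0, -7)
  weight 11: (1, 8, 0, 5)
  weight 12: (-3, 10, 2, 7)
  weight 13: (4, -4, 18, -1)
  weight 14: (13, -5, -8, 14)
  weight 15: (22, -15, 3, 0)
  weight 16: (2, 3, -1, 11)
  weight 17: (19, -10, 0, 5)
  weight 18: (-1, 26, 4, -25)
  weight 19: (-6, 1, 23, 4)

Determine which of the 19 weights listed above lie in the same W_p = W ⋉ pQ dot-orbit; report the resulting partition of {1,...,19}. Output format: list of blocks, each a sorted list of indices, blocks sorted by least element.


Cartan matrix: type D_4 (|W|=192); un-permuting the 4 rows.

λ_j+ρ reflected into Ā_29 (⟨·,θ^∨⟩≤29); 4-tuples as given:

    1: (4, 7, 0, 0)
    2: (2, 3, 19, 0)
    3: (2, 3, 19, 0)
    4: (2, 9, 1, 6)
    5: (1, 14, 4, 1)
    6: (1, 14, 4, 1)
    7: (4, 7, 0, 0)
    8: (4, 7, 0, 0)
    9: (0, 4, 7, 15)
    10: (2, 9, 1, 6)
    11: (2, 9, 1, 6)
    12: (2, 9, 1, 6)
    13: (2, 3, 19, 0)
    14: (0, 4, 7, 15)
    15: (1, 14, 4, 1)
    16: (3, 4, 0, 12)
    17: (2, 9, 1, 6)
    18: (2, 3, 19, 0)
    19: (2, 3, 19, 0)

Partition of {1..19} into 6 W_29-dot-orbits:

[[1, 7, 8], [2, 3, 13, 18, 19], [4, 10, 11, 12, 17], [5, 6, 15], [9, 14], [16]]


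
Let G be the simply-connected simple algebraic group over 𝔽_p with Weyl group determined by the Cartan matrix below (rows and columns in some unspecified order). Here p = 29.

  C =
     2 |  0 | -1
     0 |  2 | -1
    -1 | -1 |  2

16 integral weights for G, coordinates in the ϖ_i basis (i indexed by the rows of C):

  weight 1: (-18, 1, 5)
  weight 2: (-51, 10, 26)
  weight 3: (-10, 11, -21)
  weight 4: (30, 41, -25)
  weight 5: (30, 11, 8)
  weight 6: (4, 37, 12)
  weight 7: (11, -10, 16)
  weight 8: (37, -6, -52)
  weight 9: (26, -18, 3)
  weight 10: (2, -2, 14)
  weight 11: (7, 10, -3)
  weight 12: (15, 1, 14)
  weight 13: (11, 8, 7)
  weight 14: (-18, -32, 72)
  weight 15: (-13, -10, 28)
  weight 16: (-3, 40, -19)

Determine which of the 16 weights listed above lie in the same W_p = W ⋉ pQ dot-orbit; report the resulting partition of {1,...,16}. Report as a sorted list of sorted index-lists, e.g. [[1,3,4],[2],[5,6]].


Type A_3, rank 3, |W|=24; reorder rows/cols to standard.

Alcove-folded reps (p=29, 16 weights, presented ϖ-order):

  λ_1 → (6, 9, 2);  λ_2 → (6, 9, 2);  λ_3 → (12, 9, 8);  λ_4 → (13, 2, 9);  λ_5 → (6, 9, 2);  λ_6 → (13, 2, 9);  λ_7 → (12, 9, 8);  λ_8 → (13, 2, 9);  λ_9 → (12, 2, 13);  λ_10 → (3, 1, 14);  λ_11 → (6, 9, 2);  λ_12 → (12, 2, 13);  λ_13 → (12, 9, 8);  λ_14 → (12, 2, 13);  λ_15 → (12, 9, 8);  λ_16 → (6, 9, 2)

Partition of {1..16} into 5 W_29-dot-orbits:

[[1, 2, 5, 11, 16], [3, 7, 13, 15], [4, 6, 8], [9, 12, 14], [10]]


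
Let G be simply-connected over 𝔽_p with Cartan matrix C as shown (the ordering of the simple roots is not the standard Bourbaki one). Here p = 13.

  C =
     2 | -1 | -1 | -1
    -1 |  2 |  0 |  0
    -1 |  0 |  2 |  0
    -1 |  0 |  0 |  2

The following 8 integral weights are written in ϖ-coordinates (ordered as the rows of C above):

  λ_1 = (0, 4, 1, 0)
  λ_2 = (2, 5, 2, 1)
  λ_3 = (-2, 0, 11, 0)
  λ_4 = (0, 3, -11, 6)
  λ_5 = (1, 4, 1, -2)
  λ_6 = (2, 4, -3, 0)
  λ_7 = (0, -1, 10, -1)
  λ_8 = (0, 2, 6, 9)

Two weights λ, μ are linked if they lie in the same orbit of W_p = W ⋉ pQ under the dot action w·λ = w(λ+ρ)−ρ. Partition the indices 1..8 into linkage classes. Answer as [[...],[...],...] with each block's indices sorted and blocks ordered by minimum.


Type D_4, rank 4, |W|=192; reorder rows/cols to standard.

Ā_13 reps of the 8 weights (D_4, coords as presented):

  λ_1+ρ ↦ (1, 5, 2, 1)
  λ_2+ρ ↦ (1, 5, 2, 1)
  λ_3+ρ ↦ (1, 0, 11, 0)
  λ_4+ρ ↦ (2, 5, 1, 2)
  λ_5+ρ ↦ (1, 5, 2, 1)
  λ_6+ρ ↦ (1, 5, 2, 1)
  λ_7+ρ ↦ (1, 0, 11, 0)
  λ_8+ρ ↦ (2, 5, 1, 2)

Grouping the 8 weights by Ā_13-representative: 3 linkage classes.

[[1, 2, 5, 6], [3, 7], [4, 8]]


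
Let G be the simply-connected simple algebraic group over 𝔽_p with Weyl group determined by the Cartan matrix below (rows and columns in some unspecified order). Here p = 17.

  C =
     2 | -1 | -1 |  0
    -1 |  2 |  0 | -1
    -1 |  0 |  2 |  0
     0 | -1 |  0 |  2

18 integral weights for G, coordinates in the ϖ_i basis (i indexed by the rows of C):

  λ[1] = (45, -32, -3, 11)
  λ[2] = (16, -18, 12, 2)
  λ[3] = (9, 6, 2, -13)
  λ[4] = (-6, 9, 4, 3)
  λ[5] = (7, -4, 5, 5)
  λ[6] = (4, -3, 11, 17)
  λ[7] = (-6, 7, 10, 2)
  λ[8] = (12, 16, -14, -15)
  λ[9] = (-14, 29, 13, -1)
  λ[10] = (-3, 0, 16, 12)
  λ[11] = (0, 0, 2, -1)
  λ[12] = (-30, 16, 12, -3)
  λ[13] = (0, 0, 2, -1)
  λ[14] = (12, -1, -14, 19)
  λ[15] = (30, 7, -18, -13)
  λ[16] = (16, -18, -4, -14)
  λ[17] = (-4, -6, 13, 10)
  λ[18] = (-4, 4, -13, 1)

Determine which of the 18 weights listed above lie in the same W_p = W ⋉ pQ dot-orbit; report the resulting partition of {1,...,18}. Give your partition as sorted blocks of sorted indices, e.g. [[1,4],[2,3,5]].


Root system A_4: the 4×4 matrix C matches after relabeling.

Alcove-folded reps (p=17, 18 weights, presented ϖ-order):

  λ_1 → (2, 2, 3, 8);  λ_2 → (0, 3, 0, 1);  λ_3 → (5, 5, 0, 4);  λ_4 → (5, 5, 0, 4);  λ_5 → (5, 3, 6, 3);  λ_6 → (1, 1, 3, 0);  λ_7 → (5, 3, 6, 3);  λ_8 → (0, 3, 0, 1);  λ_9 → (0, 3, 0, 1);  λ_10 → (1, 1, 3, 0);  λ_11 → (1, 1, 3, 0);  λ_12 → (1, 1, 3, 0);  λ_13 → (1, 1, 3, 0);  λ_14 → (0, 3, 0, 1);  λ_15 → (5, 5, 0, 4);  λ_16 → (0, 3, 0, 1);  λ_17 → (5, 3, 6, 3);  λ_18 → (2, 2, 3, 8)

Partition of {1..18} into 5 W_17-dot-orbits:

[[1, 18], [2, 8, 9, 14, 16], [3, 4, 15], [5, 7, 17], [6, 10, 11, 12, 13]]


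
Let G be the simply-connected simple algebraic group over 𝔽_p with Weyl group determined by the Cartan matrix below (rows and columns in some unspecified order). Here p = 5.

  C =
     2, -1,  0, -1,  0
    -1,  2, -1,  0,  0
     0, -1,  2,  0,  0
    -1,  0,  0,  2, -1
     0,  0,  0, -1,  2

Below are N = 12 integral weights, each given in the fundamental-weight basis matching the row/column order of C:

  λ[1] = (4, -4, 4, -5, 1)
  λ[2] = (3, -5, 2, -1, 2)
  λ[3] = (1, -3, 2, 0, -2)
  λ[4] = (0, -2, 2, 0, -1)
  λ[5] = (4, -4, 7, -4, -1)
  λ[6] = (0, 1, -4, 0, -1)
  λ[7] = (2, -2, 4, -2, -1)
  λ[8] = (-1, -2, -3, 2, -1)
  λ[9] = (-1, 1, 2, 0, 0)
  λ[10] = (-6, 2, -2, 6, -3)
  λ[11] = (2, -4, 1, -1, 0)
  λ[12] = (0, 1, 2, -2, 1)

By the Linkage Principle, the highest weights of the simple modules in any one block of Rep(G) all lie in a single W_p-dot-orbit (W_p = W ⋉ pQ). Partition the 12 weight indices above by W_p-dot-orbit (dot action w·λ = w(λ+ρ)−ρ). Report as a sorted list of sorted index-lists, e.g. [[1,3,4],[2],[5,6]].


Root system A_5: the 5×5 matrix C matches after relabeling.

Ā_5 reps of the 12 weights (A_5, coords as presented):

    1: (2, 1, 0, 0, 0)
    2: (0, 2, 1, 0, 1)
    3: (0, 2, 1, 0, 1)
    4: (0, 1, 2, 1, 0)
    5: (2, 0, 0, 0, 1)
    6: (0, 1, 2, 1, 0)
    7: (0, 1, 2, 1, 0)
    8: (2, 1, 0, 0, 0)
    9: (0, 2, 1, 0, 1)
    10: (2, 1, 0, 0, 0)
    11: (0, 2, 1, 0, 1)
    12: (0, 2, 1, 0, 1)

Linkage partition of the 12 weights (4 classes, p=5):

[[1, 8, 10], [2, 3, 9, 11, 12], [4, 6, 7], [5]]


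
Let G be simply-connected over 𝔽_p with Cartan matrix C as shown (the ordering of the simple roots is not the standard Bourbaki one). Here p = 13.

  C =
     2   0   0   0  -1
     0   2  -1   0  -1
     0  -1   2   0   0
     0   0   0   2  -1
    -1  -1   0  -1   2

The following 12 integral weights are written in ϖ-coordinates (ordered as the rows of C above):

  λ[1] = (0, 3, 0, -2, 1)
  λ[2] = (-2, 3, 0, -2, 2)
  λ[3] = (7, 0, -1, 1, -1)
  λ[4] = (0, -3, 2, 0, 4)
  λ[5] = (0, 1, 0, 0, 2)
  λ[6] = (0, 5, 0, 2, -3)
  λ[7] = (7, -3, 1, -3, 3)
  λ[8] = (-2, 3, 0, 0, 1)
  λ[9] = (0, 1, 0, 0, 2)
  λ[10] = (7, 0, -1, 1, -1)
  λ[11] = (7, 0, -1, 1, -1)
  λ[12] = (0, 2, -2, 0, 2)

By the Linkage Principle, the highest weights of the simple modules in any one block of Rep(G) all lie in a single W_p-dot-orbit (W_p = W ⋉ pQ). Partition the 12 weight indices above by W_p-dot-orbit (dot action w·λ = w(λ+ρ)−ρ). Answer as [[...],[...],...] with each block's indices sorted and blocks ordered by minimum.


Type D_5, rank 5, |W|=1920; reorder rows/cols to standard.

W_13-reps of the 12 weights in Ā_13 (same 5-coord order as C):

  λ_1+ρ ↦ (1, 4, 1, 1, 1) · λ_2+ρ ↦ (1, 4, 1, 1, 1) · λ_3+ρ ↦ (8, 1, 0, 2, 0) · λ_4+ρ ↦ (1, 2, 1, 1, 3) · λ_5+ρ ↦ (1, 2, 1, 1, 3) · λ_6+ρ ↦ (1, 4, 1, 1, 1) · λ_7+ρ ↦ (8, 1, 0, 2, 0) · λ_8+ρ ↦ (1, 4, 1, 1, 1) · λ_9+ρ ↦ (1, 2, 1, 1, 3) · λ_10+ρ ↦ (8, 1, 0, 2, 0) · λ_11+ρ ↦ (8, 1, 0, 2, 0) · λ_12+ρ ↦ (1, 2, 1, 1, 3)

3 distinct reps among the 12 weights ⇒ 3 W_13-linkage classes:

[[1, 2, 6, 8], [3, 7, 10, 11], [4, 5, 9, 12]]


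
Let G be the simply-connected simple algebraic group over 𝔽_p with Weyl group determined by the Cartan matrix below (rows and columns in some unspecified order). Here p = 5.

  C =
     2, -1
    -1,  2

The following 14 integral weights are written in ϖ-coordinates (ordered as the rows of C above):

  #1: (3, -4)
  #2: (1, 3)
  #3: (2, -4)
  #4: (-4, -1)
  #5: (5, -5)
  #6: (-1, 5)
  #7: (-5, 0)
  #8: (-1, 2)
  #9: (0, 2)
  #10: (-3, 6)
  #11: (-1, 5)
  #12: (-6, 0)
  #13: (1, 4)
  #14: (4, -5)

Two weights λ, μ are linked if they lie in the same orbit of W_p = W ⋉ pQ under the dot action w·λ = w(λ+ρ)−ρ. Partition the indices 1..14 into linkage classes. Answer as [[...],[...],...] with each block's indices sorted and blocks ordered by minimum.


Type A_2, rank 2, |W|=6; reorder rows/cols to standard.

Folding the 14 weights λ_j+ρ into Ā_5 (reps in the given 2-coord order):

  λ_1+ρ ↦ (1, 3)
  λ_2+ρ ↦ (1, 3)
  λ_3+ρ ↦ (0, 3)
  λ_4+ρ ↦ (0, 3)
  λ_5+ρ ↦ (1, 3)
  λ_6+ρ ↦ (1, 4)
  λ_7+ρ ↦ (1, 3)
  λ_8+ρ ↦ (0, 3)
  λ_9+ρ ↦ (1, 3)
  λ_10+ρ ↦ (0, 3)
  λ_11+ρ ↦ (1, 4)
  λ_12+ρ ↦ (1, 4)
  λ_13+ρ ↦ (0, 3)
  λ_14+ρ ↦ (1, 4)

3 distinct reps among the 14 weights ⇒ 3 W_5-linkage classes:

[[1, 2, 5, 7, 9], [3, 4, 8, 10, 13], [6, 11, 12, 14]]


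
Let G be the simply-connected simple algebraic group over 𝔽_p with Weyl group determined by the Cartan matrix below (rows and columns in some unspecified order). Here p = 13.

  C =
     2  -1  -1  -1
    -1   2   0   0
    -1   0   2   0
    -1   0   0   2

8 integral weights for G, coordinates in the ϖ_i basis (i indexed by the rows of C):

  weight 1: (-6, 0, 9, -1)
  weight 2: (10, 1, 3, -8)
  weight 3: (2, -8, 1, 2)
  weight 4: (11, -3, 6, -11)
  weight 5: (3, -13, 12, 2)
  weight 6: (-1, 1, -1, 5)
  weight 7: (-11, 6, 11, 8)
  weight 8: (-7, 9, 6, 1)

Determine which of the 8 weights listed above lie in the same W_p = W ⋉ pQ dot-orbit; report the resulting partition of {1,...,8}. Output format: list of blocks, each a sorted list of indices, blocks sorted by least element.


Cartan matrix: type D_4 (|W|=192); un-permuting the 4 rows.

λ_j+ρ reflected into Ā_13 (⟨·,θ^∨⟩≤13); 4-tuples as given:

  λ_1 → (4, 0, 1, 1)
  λ_2 → (2, 2, 0, 3)
  λ_3 → (1, 3, 2, 1)
  λ_4 → (2, 4, 1, 4)
  λ_5 → (4, 0, 1, 1)
  λ_6 → (0, 2, 0, 6)
  λ_7 → (1, 3, 2, 1)
  λ_8 → (2, 4, 1, 4)

The 8 indices split into 5 linkage classes (same alcove rep ⇔ same W_13-dot-orbit):

[[1, 5], [2], [3, 7], [4, 8], [6]]


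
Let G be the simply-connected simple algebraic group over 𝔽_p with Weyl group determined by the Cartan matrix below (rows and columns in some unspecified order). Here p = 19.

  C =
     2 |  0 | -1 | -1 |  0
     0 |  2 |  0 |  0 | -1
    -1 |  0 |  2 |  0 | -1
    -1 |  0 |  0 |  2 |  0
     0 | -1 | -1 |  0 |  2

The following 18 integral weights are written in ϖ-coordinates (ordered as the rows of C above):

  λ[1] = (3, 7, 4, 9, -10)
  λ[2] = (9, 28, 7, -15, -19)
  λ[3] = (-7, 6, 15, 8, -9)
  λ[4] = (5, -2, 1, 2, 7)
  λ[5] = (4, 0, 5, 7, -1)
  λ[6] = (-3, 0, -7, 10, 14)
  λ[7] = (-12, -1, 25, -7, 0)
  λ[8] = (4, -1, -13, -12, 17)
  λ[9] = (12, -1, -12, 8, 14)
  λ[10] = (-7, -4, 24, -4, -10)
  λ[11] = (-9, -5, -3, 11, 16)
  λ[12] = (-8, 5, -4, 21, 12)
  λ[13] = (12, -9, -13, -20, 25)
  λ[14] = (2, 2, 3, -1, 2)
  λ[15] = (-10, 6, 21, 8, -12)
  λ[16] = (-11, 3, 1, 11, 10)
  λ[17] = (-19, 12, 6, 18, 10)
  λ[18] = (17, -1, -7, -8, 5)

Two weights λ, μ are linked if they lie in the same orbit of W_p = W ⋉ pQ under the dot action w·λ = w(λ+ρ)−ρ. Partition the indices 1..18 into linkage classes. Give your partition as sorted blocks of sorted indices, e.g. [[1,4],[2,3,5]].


Root system A_5: the 5×5 matrix C matches after relabeling.

Each λ_j+ρ reduced to Ā_19; 5-tuples below use C's row order:

  λ_1 → (0, 1, 4, 10, 4) · λ_2 → (0, 1, 4, 10, 4) · λ_3 → (6, 1, 2, 3, 7) · λ_4 → (6, 1, 2, 3, 7) · λ_5 → (5, 0, 6, 7, 0) · λ_6 → (6, 1, 2, 3, 7) · λ_7 → (6, 1, 2, 3, 7) · λ_8 → (5, 0, 6, 7, 0) · λ_9 → (2, 4, 8, 2, 3) · λ_10 → (3, 3, 4, 0, 3) · λ_11 → (2, 4, 8, 2, 3) · λ_12 → (3, 3, 4, 0, 3) · λ_13 → (5, 0, 6, 7, 0) · λ_14 → (3, 3, 4, 0, 3) · λ_15 → (6, 1, 2, 3, 7) · λ_16 → (2, 4, 8, 2, 3) · λ_17 → (5, 0, 6, 7, 0) · λ_18 → (5, 0, 6, 7, 0)

Partition of {1..18} into 5 W_19-dot-orbits:

[[1, 2], [3, 4, 6, 7, 15], [5, 8, 13, 17, 18], [9, 11, 16], [10, 12, 14]]


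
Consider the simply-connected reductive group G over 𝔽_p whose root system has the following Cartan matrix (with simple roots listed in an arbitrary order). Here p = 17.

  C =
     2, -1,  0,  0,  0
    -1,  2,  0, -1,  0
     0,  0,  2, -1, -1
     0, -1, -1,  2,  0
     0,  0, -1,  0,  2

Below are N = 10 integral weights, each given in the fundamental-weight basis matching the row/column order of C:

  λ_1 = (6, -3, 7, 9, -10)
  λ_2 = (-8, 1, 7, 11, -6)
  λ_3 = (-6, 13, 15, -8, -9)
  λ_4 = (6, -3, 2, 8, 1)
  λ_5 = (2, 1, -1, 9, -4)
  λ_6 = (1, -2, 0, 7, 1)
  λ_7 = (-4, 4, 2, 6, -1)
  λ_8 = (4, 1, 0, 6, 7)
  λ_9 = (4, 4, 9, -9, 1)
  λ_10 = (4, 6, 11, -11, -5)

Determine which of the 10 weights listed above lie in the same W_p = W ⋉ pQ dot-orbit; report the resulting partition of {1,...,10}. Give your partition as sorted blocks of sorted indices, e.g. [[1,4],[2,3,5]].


Dynkin diagram of C (from the 8 off-diagonal −1 entries): A_5.

Each λ_j+ρ reduced to Ā_17; 5-tuples below use C's row order:

    [1] (1, 1, 1, 7, 2)
    [2] (3, 2, 3, 7, 0)
    [3] (1, 1, 1, 7, 2)
    [4] (3, 2, 3, 7, 0)
    [5] (3, 2, 3, 7, 0)
    [6] (1, 1, 1, 7, 2)
    [7] (3, 2, 3, 7, 0)
    [8] (1, 1, 1, 7, 2)
    [9] (2, 3, 2, 5, 2)
    [10] (2, 3, 2, 5, 2)

3 distinct reps among the 10 weights ⇒ 3 W_17-linkage classes:

[[1, 3, 6, 8], [2, 4, 5, 7], [9, 10]]
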